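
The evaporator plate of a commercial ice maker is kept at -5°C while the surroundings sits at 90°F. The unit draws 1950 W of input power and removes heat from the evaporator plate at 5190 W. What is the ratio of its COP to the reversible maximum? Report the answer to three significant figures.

COP_actual = Q̇_C/Ẇ = 5190/1950 = 2.662.
In absolute terms T_C = 268.15 K and T_H = 305.37 K, so ΔT = 37.22 K.
COP_Carnot = T_C/ΔT = 268.15/37.22 = 7.204.
η_II = COP_actual/COP_Carnot = 2.662/7.204 = 0.3695.

0.369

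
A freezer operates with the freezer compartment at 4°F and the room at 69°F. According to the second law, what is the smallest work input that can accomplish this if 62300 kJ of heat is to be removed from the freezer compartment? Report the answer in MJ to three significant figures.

In absolute terms T_C = 257.59 K and T_H = 293.71 K, so ΔT = 36.11 K.
The reversible limit is COP_R = T_C/ΔT = 7.133, so W_min = Q_C/COP = Q_C·ΔT/T_C.
W_min = 62300 × 36.11/257.59 = 8734 kJ = 8.734 MJ.

8.73 MJ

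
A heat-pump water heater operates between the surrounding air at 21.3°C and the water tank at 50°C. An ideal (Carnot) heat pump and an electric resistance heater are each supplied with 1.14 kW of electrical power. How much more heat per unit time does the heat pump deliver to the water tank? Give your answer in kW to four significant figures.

In absolute terms T_C = 294.45 K and T_H = 323.15 K, so ΔT = 28.70 K.
COP_Carnot = T_H/ΔT = 323.15/28.70 = 11.26.
The heat pump delivers Q̇_H = COP × Ẇ = 12.84 kW; the resistance heater delivers Ẇ = 1.140 kW.
Extra = (COP − 1)·Ẇ = 11.70 kW.

11.70 kW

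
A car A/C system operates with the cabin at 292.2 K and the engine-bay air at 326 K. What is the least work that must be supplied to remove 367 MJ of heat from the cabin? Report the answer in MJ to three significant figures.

The reservoir spacing is ΔT = 326 − 292.2 = 33.80 K.
The reversible limit is COP_R = T_C/ΔT = 8.645, so W_min = Q_C/COP = Q_C·ΔT/T_C.
W_min = 367.0 × 33.80/292.20 = 42.45 MJ.

42.5 MJ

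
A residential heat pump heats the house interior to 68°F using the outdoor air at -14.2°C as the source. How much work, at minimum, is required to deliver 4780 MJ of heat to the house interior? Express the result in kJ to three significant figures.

In absolute terms T_C = 258.95 K and T_H = 293.15 K, so ΔT = 34.20 K.
The reversible limit is COP_HP = T_H/ΔT = 8.572, so W_min = Q_H/COP = Q_H·ΔT/T_H.
W_min = 4780 × 34.20/293.15 = 557.7 MJ = 557700 kJ.

558000 kJ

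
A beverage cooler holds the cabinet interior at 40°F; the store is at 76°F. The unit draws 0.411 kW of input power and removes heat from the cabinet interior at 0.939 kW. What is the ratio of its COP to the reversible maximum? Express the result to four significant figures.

COP_actual = Q̇_C/Ẇ = 0.9390/0.4110 = 2.285.
In absolute terms T_C = 277.59 K and T_H = 297.59 K, so ΔT = 20.00 K.
COP_Carnot = T_C/ΔT = 277.59/20.00 = 13.88.
η_II = COP_actual/COP_Carnot = 2.285/13.88 = 0.1646.

0.1646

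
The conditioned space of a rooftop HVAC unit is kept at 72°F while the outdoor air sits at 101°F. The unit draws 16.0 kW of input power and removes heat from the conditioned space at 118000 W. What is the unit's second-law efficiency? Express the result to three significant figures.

Converting, Q̇_C = 118000 W = 118.0 kW, so COP_actual = Q̇_C/Ẇ = 118.0/16.00 = 7.375.
In absolute terms T_C = 295.37 K and T_H = 311.48 K, so ΔT = 16.11 K.
COP_Carnot = T_C/ΔT = 295.37/16.11 = 18.33.
η_II = COP_actual/COP_Carnot = 7.375/18.33 = 0.4023.

0.402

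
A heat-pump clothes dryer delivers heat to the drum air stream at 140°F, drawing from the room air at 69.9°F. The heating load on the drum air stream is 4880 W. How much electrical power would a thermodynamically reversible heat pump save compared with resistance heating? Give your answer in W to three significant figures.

In absolute terms T_C = 294.21 K and T_H = 333.15 K, so ΔT = 38.94 K.
COP_Carnot = T_H/ΔT = 333.15/38.94 = 8.554.
Resistance heating needs Ẇ_res = Q̇_H = 4880 W; the reversible heat pump needs only Ẇ_hp = Q̇_H/COP = 570.5 W.
Saving = 4880 − 570.5 = 4310 W.

4310 W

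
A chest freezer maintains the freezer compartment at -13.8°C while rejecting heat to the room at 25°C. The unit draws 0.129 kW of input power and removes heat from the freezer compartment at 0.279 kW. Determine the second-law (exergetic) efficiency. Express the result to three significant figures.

0.324

COP_actual = Q̇_C/Ẇ = 0.2790/0.1290 = 2.163.
In absolute terms T_C = 259.35 K and T_H = 298.15 K, so ΔT = 38.80 K.
COP_Carnot = T_C/ΔT = 259.35/38.80 = 6.684.
η_II = COP_actual/COP_Carnot = 2.163/6.684 = 0.3236.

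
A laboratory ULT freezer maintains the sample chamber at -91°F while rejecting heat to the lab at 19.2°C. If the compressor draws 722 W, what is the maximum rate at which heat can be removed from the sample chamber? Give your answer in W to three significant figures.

In absolute terms T_C = 204.82 K and T_H = 292.35 K, so ΔT = 87.53 K.
COP_Carnot = T_C/ΔT = 204.82/87.53 = 2.340.
Q̇_max = COP_Carnot × Ẇ = 2.340 × 722.0 W = 1689 W.

1690 W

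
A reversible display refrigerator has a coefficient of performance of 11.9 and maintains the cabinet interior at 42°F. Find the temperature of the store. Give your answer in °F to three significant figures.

COP_R = T_C/(T_H − T_C) gives T_H − T_C = T_C/COP.
With T_C = 278.71 K, T_H = 278.71 × (1 + 1/11.9) = 302.13 K.
Converting, 302.13 K = 84.16°F.

84.2 °F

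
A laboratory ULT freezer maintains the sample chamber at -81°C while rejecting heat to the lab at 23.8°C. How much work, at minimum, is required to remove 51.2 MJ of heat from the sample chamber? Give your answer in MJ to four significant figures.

27.92 MJ

In absolute terms T_C = 192.15 K and T_H = 296.95 K, so ΔT = 104.8 K.
The reversible limit is COP_R = T_C/ΔT = 1.833, so W_min = Q_C/COP = Q_C·ΔT/T_C.
W_min = 51.20 × 104.8/192.15 = 27.92 MJ.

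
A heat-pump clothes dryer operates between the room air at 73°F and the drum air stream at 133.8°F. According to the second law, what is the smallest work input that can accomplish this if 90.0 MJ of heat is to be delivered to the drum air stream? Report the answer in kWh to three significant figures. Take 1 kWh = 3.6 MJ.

In absolute terms T_C = 295.93 K and T_H = 329.71 K, so ΔT = 33.78 K.
The reversible limit is COP_HP = T_H/ΔT = 9.761, so W_min = Q_H/COP = Q_H·ΔT/T_H.
W_min = 90.00 × 33.78/329.71 = 9.220 MJ = 2.561 kWh.

2.56 kWh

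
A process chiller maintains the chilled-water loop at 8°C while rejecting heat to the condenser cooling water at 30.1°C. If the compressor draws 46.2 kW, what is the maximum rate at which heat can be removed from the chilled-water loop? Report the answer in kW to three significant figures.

In absolute terms T_C = 281.15 K and T_H = 303.25 K, so ΔT = 22.10 K.
COP_Carnot = T_C/ΔT = 281.15/22.10 = 12.72.
Q̇_max = COP_Carnot × Ẇ = 12.72 × 46.20 kW = 587.7 kW.

588 kW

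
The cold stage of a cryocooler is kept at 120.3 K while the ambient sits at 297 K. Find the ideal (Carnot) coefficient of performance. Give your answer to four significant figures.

0.6808

The reservoir spacing is ΔT = 297 − 120.3 = 176.7 K.
For a reversible cycle, COP_Carnot = T_C/ΔT = 120.30/176.7 = 0.6808.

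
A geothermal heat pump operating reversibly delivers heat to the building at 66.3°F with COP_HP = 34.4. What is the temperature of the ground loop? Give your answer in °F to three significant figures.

51.0 °F

COP_HP = T_H/(T_H − T_C) gives T_H − T_C = T_H/COP.
With T_H = 292.21 K, T_C = 292.21 × (1 − 1/34.4) = 283.71 K.
Converting, 283.71 K = 51.01°F.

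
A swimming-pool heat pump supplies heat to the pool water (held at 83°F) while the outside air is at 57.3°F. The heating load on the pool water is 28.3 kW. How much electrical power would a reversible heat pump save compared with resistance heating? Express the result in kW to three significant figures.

27.0 kW

In absolute terms T_C = 287.21 K and T_H = 301.48 K, so ΔT = 14.28 K.
COP_Carnot = T_H/ΔT = 301.48/14.28 = 21.12.
Resistance heating needs Ẇ_res = Q̇_H = 28.30 kW; the reversible heat pump needs only Ẇ_hp = Q̇_H/COP = 1.340 kW.
Saving = 28.30 − 1.340 = 26.96 kW.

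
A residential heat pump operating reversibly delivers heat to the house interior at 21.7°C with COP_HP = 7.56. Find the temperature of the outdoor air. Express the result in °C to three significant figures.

-17.3 °C

COP_HP = T_H/(T_H − T_C) gives T_H − T_C = T_H/COP.
With T_H = 294.85 K, T_C = 294.85 × (1 − 1/7.56) = 255.85 K.
Converting, 255.85 K = -17.30°C.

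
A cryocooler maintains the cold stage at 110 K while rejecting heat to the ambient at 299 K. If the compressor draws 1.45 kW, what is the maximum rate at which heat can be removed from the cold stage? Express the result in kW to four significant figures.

0.8439 kW

The reservoir spacing is ΔT = 299 − 110 = 189.0 K.
COP_Carnot = T_C/ΔT = 110.00/189.0 = 0.5820.
Q̇_max = COP_Carnot × Ẇ = 0.5820 × 1.450 kW = 0.8439 kW.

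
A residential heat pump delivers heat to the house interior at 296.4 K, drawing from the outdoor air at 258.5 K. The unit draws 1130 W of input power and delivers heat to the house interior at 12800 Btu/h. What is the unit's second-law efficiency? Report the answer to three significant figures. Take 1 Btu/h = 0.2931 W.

Converting, Q̇_H = 12800 Btu/h = 3752 W, so COP_actual = Q̇_H/Ẇ = 3752/1130 = 3.320.
The reservoir spacing is ΔT = 296.4 − 258.5 = 37.90 K.
COP_Carnot = T_H/ΔT = 296.40/37.90 = 7.821.
η_II = COP_actual/COP_Carnot = 3.320/7.821 = 0.4245.

0.425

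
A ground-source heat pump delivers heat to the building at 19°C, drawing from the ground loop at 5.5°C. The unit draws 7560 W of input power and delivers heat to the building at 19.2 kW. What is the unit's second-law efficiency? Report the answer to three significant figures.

Converting, Q̇_H = 19.20 kW = 19200 W, so COP_actual = Q̇_H/Ẇ = 19200/7560 = 2.540.
In absolute terms T_C = 278.65 K and T_H = 292.15 K, so ΔT = 13.50 K.
COP_Carnot = T_H/ΔT = 292.15/13.50 = 21.64.
η_II = COP_actual/COP_Carnot = 2.540/21.64 = 0.1174.

0.117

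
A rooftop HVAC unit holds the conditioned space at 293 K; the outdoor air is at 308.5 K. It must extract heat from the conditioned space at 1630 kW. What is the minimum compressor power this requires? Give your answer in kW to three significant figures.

The reservoir spacing is ΔT = 308.5 − 293 = 15.50 K.
COP_Carnot = T_C/ΔT = 293.00/15.50 = 18.90.
Ẇ_min = Q̇/COP_Carnot = 1630/18.90 = 86.23 kW.

86.2 kW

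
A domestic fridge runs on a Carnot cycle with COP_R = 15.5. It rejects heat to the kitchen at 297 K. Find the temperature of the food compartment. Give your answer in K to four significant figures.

For a Carnot refrigerator COP_R = T_C/(T_H − T_C), so T_C = COP·T_H/(1 + COP).
With T_H = 297.00 K, T_C = 15.5 × 297.00/16.50 = 279.00 K.

279.0 K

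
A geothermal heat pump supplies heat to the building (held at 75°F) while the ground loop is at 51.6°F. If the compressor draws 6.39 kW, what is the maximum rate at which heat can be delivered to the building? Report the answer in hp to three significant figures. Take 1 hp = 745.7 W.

In absolute terms T_C = 284.04 K and T_H = 297.04 K, so ΔT = 13.00 K.
COP_Carnot = T_H/ΔT = 297.04/13.00 = 22.85.
Q̇_max = COP_Carnot × Ẇ = 22.85 × 6.390 kW = 146.0 kW = 195.8 hp.

196 hp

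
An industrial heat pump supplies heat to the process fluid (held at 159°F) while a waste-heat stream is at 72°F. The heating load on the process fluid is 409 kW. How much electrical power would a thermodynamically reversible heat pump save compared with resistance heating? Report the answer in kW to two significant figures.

350 kW

In absolute terms T_C = 295.37 K and T_H = 343.71 K, so ΔT = 48.33 K.
COP_Carnot = T_H/ΔT = 343.71/48.33 = 7.111.
Resistance heating needs Ẇ_res = Q̇_H = 409.0 kW; the reversible heat pump needs only Ẇ_hp = Q̇_H/COP = 57.52 kW.
Saving = 409.0 − 57.52 = 351.5 kW.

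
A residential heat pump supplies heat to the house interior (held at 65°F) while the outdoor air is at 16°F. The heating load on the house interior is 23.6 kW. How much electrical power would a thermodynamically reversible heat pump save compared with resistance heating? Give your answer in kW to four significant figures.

In absolute terms T_C = 264.26 K and T_H = 291.48 K, so ΔT = 27.22 K.
COP_Carnot = T_H/ΔT = 291.48/27.22 = 10.71.
Resistance heating needs Ẇ_res = Q̇_H = 23.60 kW; the reversible heat pump needs only Ẇ_hp = Q̇_H/COP = 2.204 kW.
Saving = 23.60 − 2.204 = 21.40 kW.

21.40 kW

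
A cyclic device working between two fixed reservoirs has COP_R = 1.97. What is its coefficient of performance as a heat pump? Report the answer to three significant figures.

2.97

The first law on one cycle gives Q_H = Q_C + W, so Q_H/W = Q_C/W + 1.
COP_HP = COP_R + 1 = 1.97 + 1 = 2.97.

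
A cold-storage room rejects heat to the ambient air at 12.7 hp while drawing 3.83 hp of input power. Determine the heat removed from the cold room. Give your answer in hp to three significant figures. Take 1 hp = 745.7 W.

For a cyclic device the first law requires Q̇_H = Q̇_C + Ẇ.
Q̇_C = Q̇_H − Ẇ = 8.870 hp.

8.87 hp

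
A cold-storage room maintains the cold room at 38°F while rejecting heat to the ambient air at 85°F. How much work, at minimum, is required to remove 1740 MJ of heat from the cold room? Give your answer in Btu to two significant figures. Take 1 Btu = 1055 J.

160000 Btu

In absolute terms T_C = 276.48 K and T_H = 302.59 K, so ΔT = 26.11 K.
The reversible limit is COP_R = T_C/ΔT = 10.59, so W_min = Q_C/COP = Q_C·ΔT/T_C.
W_min = 1740 × 26.11/276.48 = 164.3 MJ = 155800 Btu.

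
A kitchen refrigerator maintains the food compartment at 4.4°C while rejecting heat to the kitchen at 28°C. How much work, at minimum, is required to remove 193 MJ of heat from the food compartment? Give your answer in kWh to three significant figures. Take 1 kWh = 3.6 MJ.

4.56 kWh

In absolute terms T_C = 277.55 K and T_H = 301.15 K, so ΔT = 23.60 K.
The reversible limit is COP_R = T_C/ΔT = 11.76, so W_min = Q_C/COP = Q_C·ΔT/T_C.
W_min = 193.0 × 23.60/277.55 = 16.41 MJ = 4.559 kWh.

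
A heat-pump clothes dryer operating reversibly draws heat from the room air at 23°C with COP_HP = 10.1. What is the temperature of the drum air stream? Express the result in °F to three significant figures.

COP_HP = T_H/(T_H − T_C) rearranges to T_H = COP·T_C/(COP − 1).
With T_C = 296.15 K, T_H = 10.1 × 296.15/9.100 = 328.69 K.
Converting, 328.69 K = 131.98°F.

132 °F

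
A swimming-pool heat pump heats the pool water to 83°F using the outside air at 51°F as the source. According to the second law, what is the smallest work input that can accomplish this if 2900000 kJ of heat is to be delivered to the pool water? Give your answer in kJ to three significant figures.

In absolute terms T_C = 283.71 K and T_H = 301.48 K, so ΔT = 17.78 K.
The reversible limit is COP_HP = T_H/ΔT = 16.96, so W_min = Q_H/COP = Q_H·ΔT/T_H.
W_min = 2900000 × 17.78/301.48 = 171000 kJ.

171000 kJ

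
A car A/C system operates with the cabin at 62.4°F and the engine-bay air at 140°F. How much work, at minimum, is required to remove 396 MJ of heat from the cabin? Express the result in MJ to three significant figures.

In absolute terms T_C = 290.04 K and T_H = 333.15 K, so ΔT = 43.11 K.
The reversible limit is COP_R = T_C/ΔT = 6.728, so W_min = Q_C/COP = Q_C·ΔT/T_C.
W_min = 396.0 × 43.11/290.04 = 58.86 MJ.

58.9 MJ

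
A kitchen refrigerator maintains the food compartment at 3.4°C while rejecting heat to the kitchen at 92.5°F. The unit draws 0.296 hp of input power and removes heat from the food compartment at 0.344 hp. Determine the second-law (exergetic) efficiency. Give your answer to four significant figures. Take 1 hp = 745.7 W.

0.1270

COP_actual = Q̇_C/Ẇ = 0.3440/0.2960 = 1.162.
In absolute terms T_C = 276.55 K and T_H = 306.76 K, so ΔT = 30.21 K.
COP_Carnot = T_C/ΔT = 276.55/30.21 = 9.154.
η_II = COP_actual/COP_Carnot = 1.162/9.154 = 0.1270.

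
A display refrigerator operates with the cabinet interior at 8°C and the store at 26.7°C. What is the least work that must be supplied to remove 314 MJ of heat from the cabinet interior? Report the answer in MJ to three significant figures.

20.9 MJ

In absolute terms T_C = 281.15 K and T_H = 299.85 K, so ΔT = 18.70 K.
The reversible limit is COP_R = T_C/ΔT = 15.03, so W_min = Q_C/COP = Q_C·ΔT/T_C.
W_min = 314.0 × 18.70/281.15 = 20.88 MJ.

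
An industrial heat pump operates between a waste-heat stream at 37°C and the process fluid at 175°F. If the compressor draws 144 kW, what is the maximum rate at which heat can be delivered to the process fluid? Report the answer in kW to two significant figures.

In absolute terms T_C = 310.15 K and T_H = 352.59 K, so ΔT = 42.44 K.
COP_Carnot = T_H/ΔT = 352.59/42.44 = 8.307.
Q̇_max = COP_Carnot × Ẇ = 8.307 × 144.0 kW = 1196 kW.

1200 kW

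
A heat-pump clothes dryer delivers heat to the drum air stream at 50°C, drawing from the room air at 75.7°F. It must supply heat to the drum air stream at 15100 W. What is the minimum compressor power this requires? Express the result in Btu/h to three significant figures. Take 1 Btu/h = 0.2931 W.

4100 Btu/h

In absolute terms T_C = 297.43 K and T_H = 323.15 K, so ΔT = 25.72 K.
COP_Carnot = T_H/ΔT = 323.15/25.72 = 12.56.
Ẇ_min = Q̇/COP_Carnot = 15100/12.56 = 1202 W = 4101 Btu/h.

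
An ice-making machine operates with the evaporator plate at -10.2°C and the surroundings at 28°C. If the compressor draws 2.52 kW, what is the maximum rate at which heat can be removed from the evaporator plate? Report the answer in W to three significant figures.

In absolute terms T_C = 262.95 K and T_H = 301.15 K, so ΔT = 38.20 K.
COP_Carnot = T_C/ΔT = 262.95/38.20 = 6.884.
Q̇_max = COP_Carnot × Ẇ = 6.884 × 2.520 kW = 17.35 kW = 17350 W.

17300 W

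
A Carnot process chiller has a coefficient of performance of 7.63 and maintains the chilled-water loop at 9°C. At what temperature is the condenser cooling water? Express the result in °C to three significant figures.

46.0 °C

COP_R = T_C/(T_H − T_C) gives T_H − T_C = T_C/COP.
With T_C = 282.15 K, T_H = 282.15 × (1 + 1/7.63) = 319.13 K.
Converting, 319.13 K = 45.98°C.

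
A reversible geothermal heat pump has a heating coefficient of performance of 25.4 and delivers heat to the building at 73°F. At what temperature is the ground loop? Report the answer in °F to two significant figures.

COP_HP = T_H/(T_H − T_C) gives T_H − T_C = T_H/COP.
With T_H = 295.93 K, T_C = 295.93 × (1 − 1/25.4) = 284.28 K.
Converting, 284.28 K = 52.03°F.

52 °F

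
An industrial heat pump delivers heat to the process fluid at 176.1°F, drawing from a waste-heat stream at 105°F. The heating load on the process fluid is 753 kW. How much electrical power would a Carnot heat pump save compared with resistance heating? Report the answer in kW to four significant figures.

In absolute terms T_C = 313.71 K and T_H = 353.21 K, so ΔT = 39.50 K.
COP_Carnot = T_H/ΔT = 353.21/39.50 = 8.942.
Resistance heating needs Ẇ_res = Q̇_H = 753.0 kW; the reversible heat pump needs only Ẇ_hp = Q̇_H/COP = 84.21 kW.
Saving = 753.0 − 84.21 = 668.8 kW.

668.8 kW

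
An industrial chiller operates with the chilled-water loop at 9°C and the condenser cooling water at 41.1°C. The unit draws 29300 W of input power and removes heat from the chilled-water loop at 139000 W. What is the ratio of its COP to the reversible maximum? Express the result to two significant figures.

COP_actual = Q̇_C/Ẇ = 139000/29300 = 4.744.
In absolute terms T_C = 282.15 K and T_H = 314.25 K, so ΔT = 32.10 K.
COP_Carnot = T_C/ΔT = 282.15/32.10 = 8.790.
η_II = COP_actual/COP_Carnot = 4.744/8.790 = 0.5397.

0.54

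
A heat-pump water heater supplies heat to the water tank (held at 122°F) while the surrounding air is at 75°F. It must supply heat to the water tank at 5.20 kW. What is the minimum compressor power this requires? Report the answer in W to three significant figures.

420 W

In absolute terms T_C = 297.04 K and T_H = 323.15 K, so ΔT = 26.11 K.
COP_Carnot = T_H/ΔT = 323.15/26.11 = 12.38.
Ẇ_min = Q̇/COP_Carnot = 5.200/12.38 = 0.4202 kW = 420.2 W.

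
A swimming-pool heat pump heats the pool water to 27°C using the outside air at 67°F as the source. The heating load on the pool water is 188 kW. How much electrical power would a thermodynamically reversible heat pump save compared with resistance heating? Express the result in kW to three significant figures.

183 kW

In absolute terms T_C = 292.59 K and T_H = 300.15 K, so ΔT = 7.556 K.
COP_Carnot = T_H/ΔT = 300.15/7.556 = 39.73.
Resistance heating needs Ẇ_res = Q̇_H = 188.0 kW; the reversible heat pump needs only Ẇ_hp = Q̇_H/COP = 4.732 kW.
Saving = 188.0 − 4.732 = 183.3 kW.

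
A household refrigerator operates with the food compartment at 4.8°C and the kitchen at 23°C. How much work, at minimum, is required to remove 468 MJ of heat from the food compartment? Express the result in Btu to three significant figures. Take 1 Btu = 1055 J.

In absolute terms T_C = 277.95 K and T_H = 296.15 K, so ΔT = 18.20 K.
The reversible limit is COP_R = T_C/ΔT = 15.27, so W_min = Q_C/COP = Q_C·ΔT/T_C.
W_min = 468.0 × 18.20/277.95 = 30.64 MJ = 29050 Btu.

29000 Btu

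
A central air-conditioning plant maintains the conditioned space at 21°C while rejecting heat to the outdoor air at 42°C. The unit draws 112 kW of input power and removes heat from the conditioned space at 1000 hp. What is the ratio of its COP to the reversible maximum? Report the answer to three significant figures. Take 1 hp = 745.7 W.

0.475

Converting, Q̇_C = 1000 hp = 745.7 kW, so COP_actual = Q̇_C/Ẇ = 745.7/112.0 = 6.658.
In absolute terms T_C = 294.15 K and T_H = 315.15 K, so ΔT = 21.00 K.
COP_Carnot = T_C/ΔT = 294.15/21.00 = 14.01.
η_II = COP_actual/COP_Carnot = 6.658/14.01 = 0.4753.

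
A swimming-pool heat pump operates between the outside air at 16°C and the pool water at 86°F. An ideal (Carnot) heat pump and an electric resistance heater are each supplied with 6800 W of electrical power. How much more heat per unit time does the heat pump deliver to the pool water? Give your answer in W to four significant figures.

140400 W

In absolute terms T_C = 289.15 K and T_H = 303.15 K, so ΔT = 14.00 K.
COP_Carnot = T_H/ΔT = 303.15/14.00 = 21.65.
The heat pump delivers Q̇_H = COP × Ẇ = 147200 W; the resistance heater delivers Ẇ = 6800 W.
Extra = (COP − 1)·Ẇ = 140400 W.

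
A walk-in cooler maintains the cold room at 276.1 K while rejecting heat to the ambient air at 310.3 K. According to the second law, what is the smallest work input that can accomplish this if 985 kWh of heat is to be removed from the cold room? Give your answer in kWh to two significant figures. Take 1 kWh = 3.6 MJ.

120 kWh

The reservoir spacing is ΔT = 310.3 − 276.1 = 34.20 K.
The reversible limit is COP_R = T_C/ΔT = 8.073, so W_min = Q_C/COP = Q_C·ΔT/T_C.
W_min = 985.0 × 34.20/276.10 = 122.0 kWh.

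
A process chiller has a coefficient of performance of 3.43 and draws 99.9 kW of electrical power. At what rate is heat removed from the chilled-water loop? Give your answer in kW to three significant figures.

343 kW

Q̇_C = COP × Ẇ = 3.43 × 99.90 = 342.7 kW.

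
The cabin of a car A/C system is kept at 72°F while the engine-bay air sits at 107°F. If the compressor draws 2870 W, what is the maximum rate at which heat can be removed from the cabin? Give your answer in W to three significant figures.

In absolute terms T_C = 295.37 K and T_H = 314.82 K, so ΔT = 19.44 K.
COP_Carnot = T_C/ΔT = 295.37/19.44 = 15.19.
Q̇_max = COP_Carnot × Ẇ = 15.19 × 2870 W = 43600 W.

43600 W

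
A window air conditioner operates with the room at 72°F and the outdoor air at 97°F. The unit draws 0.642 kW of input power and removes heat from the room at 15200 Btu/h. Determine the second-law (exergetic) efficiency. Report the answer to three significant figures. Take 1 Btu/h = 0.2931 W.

Converting, Q̇_C = 15200 Btu/h = 4.455 kW, so COP_actual = Q̇_C/Ẇ = 4.455/0.6420 = 6.939.
In absolute terms T_C = 295.37 K and T_H = 309.26 K, so ΔT = 13.89 K.
COP_Carnot = T_C/ΔT = 295.37/13.89 = 21.27.
η_II = COP_actual/COP_Carnot = 6.939/21.27 = 0.3263.

0.326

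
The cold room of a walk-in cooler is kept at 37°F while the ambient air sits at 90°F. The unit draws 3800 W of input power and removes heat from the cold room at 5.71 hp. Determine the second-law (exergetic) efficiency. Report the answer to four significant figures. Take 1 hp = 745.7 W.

Converting, Q̇_C = 5.710 hp = 4258 W, so COP_actual = Q̇_C/Ẇ = 4258/3800 = 1.121.
In absolute terms T_C = 275.93 K and T_H = 305.37 K, so ΔT = 29.44 K.
COP_Carnot = T_C/ΔT = 275.93/29.44 = 9.371.
η_II = COP_actual/COP_Carnot = 1.121/9.371 = 0.1196.

0.1196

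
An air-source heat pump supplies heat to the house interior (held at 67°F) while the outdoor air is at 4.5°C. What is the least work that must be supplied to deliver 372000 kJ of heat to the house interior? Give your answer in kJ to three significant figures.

19000 kJ

In absolute terms T_C = 277.65 K and T_H = 292.59 K, so ΔT = 14.94 K.
The reversible limit is COP_HP = T_H/ΔT = 19.58, so W_min = Q_H/COP = Q_H·ΔT/T_H.
W_min = 372000 × 14.94/292.59 = 19000 kJ.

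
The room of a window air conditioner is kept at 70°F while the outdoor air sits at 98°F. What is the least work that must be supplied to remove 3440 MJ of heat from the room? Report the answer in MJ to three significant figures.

In absolute terms T_C = 294.26 K and T_H = 309.82 K, so ΔT = 15.56 K.
The reversible limit is COP_R = T_C/ΔT = 18.92, so W_min = Q_C/COP = Q_C·ΔT/T_C.
W_min = 3440 × 15.56/294.26 = 181.8 MJ.

182 MJ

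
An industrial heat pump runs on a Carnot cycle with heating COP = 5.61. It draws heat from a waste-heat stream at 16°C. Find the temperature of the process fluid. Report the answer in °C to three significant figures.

78.7 °C

COP_HP = T_H/(T_H − T_C) rearranges to T_H = COP·T_C/(COP − 1).
With T_C = 289.15 K, T_H = 5.61 × 289.15/4.610 = 351.87 K.
Converting, 351.87 K = 78.72°C.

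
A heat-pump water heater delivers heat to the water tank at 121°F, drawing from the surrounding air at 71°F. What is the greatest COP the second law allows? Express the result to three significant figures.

In absolute terms T_C = 294.82 K and T_H = 322.59 K, so ΔT = 27.78 K.
For a reversible cycle, COP_Carnot = T_H/ΔT = 322.59/27.78 = 11.61.

11.6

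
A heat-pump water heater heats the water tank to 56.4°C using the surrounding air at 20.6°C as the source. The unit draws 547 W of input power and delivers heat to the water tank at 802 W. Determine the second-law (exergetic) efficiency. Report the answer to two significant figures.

0.16

COP_actual = Q̇_H/Ẇ = 802.0/547.0 = 1.466.
In absolute terms T_C = 293.75 K and T_H = 329.55 K, so ΔT = 35.80 K.
COP_Carnot = T_H/ΔT = 329.55/35.80 = 9.205.
η_II = COP_actual/COP_Carnot = 1.466/9.205 = 0.1593.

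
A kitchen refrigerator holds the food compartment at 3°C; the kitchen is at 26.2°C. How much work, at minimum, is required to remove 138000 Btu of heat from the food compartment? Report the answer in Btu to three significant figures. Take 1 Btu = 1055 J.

11600 Btu

In absolute terms T_C = 276.15 K and T_H = 299.35 K, so ΔT = 23.20 K.
The reversible limit is COP_R = T_C/ΔT = 11.90, so W_min = Q_C/COP = Q_C·ΔT/T_C.
W_min = 138000 × 23.20/276.15 = 11590 Btu.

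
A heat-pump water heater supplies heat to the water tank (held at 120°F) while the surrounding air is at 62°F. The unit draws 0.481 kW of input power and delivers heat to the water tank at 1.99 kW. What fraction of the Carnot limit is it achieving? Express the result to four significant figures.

0.4140

COP_actual = Q̇_H/Ẇ = 1.990/0.4810 = 4.137.
In absolute terms T_C = 289.82 K and T_H = 322.04 K, so ΔT = 32.22 K.
COP_Carnot = T_H/ΔT = 322.04/32.22 = 9.994.
η_II = COP_actual/COP_Carnot = 4.137/9.994 = 0.4140.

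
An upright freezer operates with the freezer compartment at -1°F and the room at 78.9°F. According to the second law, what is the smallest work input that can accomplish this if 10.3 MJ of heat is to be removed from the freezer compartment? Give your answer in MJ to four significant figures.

In absolute terms T_C = 254.82 K and T_H = 299.21 K, so ΔT = 44.39 K.
The reversible limit is COP_R = T_C/ΔT = 5.741, so W_min = Q_C/COP = Q_C·ΔT/T_C.
W_min = 10.30 × 44.39/254.82 = 1.794 MJ.

1.794 MJ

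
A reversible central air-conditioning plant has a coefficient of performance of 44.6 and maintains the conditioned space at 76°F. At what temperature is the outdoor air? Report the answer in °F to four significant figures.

88.01 °F

COP_R = T_C/(T_H − T_C) gives T_H − T_C = T_C/COP.
With T_C = 297.59 K, T_H = 297.59 × (1 + 1/44.6) = 304.27 K.
Converting, 304.27 K = 88.01°F.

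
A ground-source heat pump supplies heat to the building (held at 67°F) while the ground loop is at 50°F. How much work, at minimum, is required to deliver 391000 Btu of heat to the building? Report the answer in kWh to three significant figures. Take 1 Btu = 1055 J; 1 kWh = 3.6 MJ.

In absolute terms T_C = 283.15 K and T_H = 292.59 K, so ΔT = 9.444 K.
The reversible limit is COP_HP = T_H/ΔT = 30.98, so W_min = Q_H/COP = Q_H·ΔT/T_H.
W_min = 391000 × 9.444/292.59 = 12620 Btu = 3.699 kWh.

3.70 kWh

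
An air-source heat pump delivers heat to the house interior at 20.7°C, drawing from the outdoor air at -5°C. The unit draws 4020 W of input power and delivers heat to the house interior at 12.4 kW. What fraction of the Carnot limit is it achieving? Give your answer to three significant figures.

0.270

Converting, Q̇_H = 12.40 kW = 12400 W, so COP_actual = Q̇_H/Ẇ = 12400/4020 = 3.085.
In absolute terms T_C = 268.15 K and T_H = 293.85 K, so ΔT = 25.70 K.
COP_Carnot = T_H/ΔT = 293.85/25.70 = 11.43.
η_II = COP_actual/COP_Carnot = 3.085/11.43 = 0.2698.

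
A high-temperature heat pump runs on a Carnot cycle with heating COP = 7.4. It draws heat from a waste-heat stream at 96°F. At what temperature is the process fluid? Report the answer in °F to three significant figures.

COP_HP = T_H/(T_H − T_C) rearranges to T_H = COP·T_C/(COP − 1).
With T_C = 308.71 K, T_H = 7.4 × 308.71/6.400 = 356.94 K.
Converting, 356.94 K = 182.82°F.

183 °F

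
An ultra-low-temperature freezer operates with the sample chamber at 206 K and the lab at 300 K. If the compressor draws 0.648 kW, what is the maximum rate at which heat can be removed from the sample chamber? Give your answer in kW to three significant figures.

1.42 kW

The reservoir spacing is ΔT = 300 − 206 = 94.00 K.
COP_Carnot = T_C/ΔT = 206.00/94.00 = 2.191.
Q̇_max = COP_Carnot × Ẇ = 2.191 × 0.6480 kW = 1.420 kW.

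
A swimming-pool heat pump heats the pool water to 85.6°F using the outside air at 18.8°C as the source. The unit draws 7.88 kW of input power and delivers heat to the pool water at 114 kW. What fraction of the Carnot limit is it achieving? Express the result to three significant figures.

COP_actual = Q̇_H/Ẇ = 114.0/7.880 = 14.47.
In absolute terms T_C = 291.95 K and T_H = 302.93 K, so ΔT = 10.98 K.
COP_Carnot = T_H/ΔT = 302.93/10.98 = 27.59.
η_II = COP_actual/COP_Carnot = 14.47/27.59 = 0.5243.

0.524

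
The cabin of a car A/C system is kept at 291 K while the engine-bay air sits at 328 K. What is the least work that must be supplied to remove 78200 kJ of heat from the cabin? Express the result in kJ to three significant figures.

The reservoir spacing is ΔT = 328 − 291 = 37.00 K.
The reversible limit is COP_R = T_C/ΔT = 7.865, so W_min = Q_C/COP = Q_C·ΔT/T_C.
W_min = 78200 × 37.00/291.00 = 9943 kJ.

9940 kJ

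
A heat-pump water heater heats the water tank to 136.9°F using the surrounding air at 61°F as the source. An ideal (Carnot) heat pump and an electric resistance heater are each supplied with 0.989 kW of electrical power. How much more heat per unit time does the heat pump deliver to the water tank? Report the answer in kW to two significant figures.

In absolute terms T_C = 289.26 K and T_H = 331.43 K, so ΔT = 42.17 K.
COP_Carnot = T_H/ΔT = 331.43/42.17 = 7.860.
The heat pump delivers Q̇_H = COP × Ẇ = 7.773 kW; the resistance heater delivers Ẇ = 0.9890 kW.
Extra = (COP − 1)·Ẇ = 6.784 kW.

6.8 kW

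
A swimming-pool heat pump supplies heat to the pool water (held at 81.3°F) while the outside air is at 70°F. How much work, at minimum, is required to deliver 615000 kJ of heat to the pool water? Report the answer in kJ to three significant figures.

In absolute terms T_C = 294.26 K and T_H = 300.54 K, so ΔT = 6.278 K.
The reversible limit is COP_HP = T_H/ΔT = 47.87, so W_min = Q_H/COP = Q_H·ΔT/T_H.
W_min = 615000 × 6.278/300.54 = 12850 kJ.

12800 kJ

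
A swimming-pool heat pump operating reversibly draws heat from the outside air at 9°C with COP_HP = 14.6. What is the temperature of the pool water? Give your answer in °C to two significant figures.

COP_HP = T_H/(T_H − T_C) rearranges to T_H = COP·T_C/(COP − 1).
With T_C = 282.15 K, T_H = 14.6 × 282.15/13.60 = 302.90 K.
Converting, 302.90 K = 29.75°C.

30 °C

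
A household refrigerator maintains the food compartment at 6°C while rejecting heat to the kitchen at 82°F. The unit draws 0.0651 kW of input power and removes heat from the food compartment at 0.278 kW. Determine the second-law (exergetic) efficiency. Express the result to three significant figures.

COP_actual = Q̇_C/Ẇ = 0.2780/0.06510 = 4.270.
In absolute terms T_C = 279.15 K and T_H = 300.93 K, so ΔT = 21.78 K.
COP_Carnot = T_C/ΔT = 279.15/21.78 = 12.82.
η_II = COP_actual/COP_Carnot = 4.270/12.82 = 0.3331.

0.333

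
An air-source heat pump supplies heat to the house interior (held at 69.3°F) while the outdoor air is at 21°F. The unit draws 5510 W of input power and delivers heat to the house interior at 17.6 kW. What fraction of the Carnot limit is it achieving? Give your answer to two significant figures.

Converting, Q̇_H = 17.60 kW = 17600 W, so COP_actual = Q̇_H/Ẇ = 17600/5510 = 3.194.
In absolute terms T_C = 267.04 K and T_H = 293.87 K, so ΔT = 26.83 K.
COP_Carnot = T_H/ΔT = 293.87/26.83 = 10.95.
η_II = COP_actual/COP_Carnot = 3.194/10.95 = 0.2917.

0.29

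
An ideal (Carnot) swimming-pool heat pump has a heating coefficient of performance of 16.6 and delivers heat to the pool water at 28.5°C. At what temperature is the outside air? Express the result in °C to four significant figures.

10.33 °C

COP_HP = T_H/(T_H − T_C) gives T_H − T_C = T_H/COP.
With T_H = 301.65 K, T_C = 301.65 × (1 − 1/16.6) = 283.48 K.
Converting, 283.48 K = 10.33°C.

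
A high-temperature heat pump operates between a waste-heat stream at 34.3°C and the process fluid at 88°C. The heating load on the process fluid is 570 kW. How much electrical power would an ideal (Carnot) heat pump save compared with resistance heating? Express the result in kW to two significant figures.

In absolute terms T_C = 307.45 K and T_H = 361.15 K, so ΔT = 53.70 K.
COP_Carnot = T_H/ΔT = 361.15/53.70 = 6.725.
Resistance heating needs Ẇ_res = Q̇_H = 570.0 kW; the reversible heat pump needs only Ẇ_hp = Q̇_H/COP = 84.75 kW.
Saving = 570.0 − 84.75 = 485.2 kW.

490 kW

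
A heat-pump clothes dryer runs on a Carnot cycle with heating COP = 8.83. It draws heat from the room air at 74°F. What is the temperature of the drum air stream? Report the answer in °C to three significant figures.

61.2 °C

COP_HP = T_H/(T_H − T_C) rearranges to T_H = COP·T_C/(COP − 1).
With T_C = 296.48 K, T_H = 8.83 × 296.48/7.830 = 334.35 K.
Converting, 334.35 K = 61.20°C.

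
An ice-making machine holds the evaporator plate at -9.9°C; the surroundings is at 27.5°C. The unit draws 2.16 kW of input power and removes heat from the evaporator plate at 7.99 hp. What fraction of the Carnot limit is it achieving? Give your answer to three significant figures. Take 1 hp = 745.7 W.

0.392

Converting, Q̇_C = 7.990 hp = 5.958 kW, so COP_actual = Q̇_C/Ẇ = 5.958/2.160 = 2.758.
In absolute terms T_C = 263.25 K and T_H = 300.65 K, so ΔT = 37.40 K.
COP_Carnot = T_C/ΔT = 263.25/37.40 = 7.039.
η_II = COP_actual/COP_Carnot = 2.758/7.039 = 0.3919.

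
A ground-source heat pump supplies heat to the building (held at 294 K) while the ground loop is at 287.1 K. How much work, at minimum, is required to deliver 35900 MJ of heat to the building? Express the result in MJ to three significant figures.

The reservoir spacing is ΔT = 294 − 287.1 = 6.900 K.
The reversible limit is COP_HP = T_H/ΔT = 42.61, so W_min = Q_H/COP = Q_H·ΔT/T_H.
W_min = 35900 × 6.900/294.00 = 842.6 MJ.

843 MJ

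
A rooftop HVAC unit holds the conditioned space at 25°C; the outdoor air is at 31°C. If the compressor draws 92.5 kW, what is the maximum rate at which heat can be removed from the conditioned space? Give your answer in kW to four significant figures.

In absolute terms T_C = 298.15 K and T_H = 304.15 K, so ΔT = 6.000 K.
COP_Carnot = T_C/ΔT = 298.15/6.000 = 49.69.
Q̇_max = COP_Carnot × Ẇ = 49.69 × 92.50 kW = 4596 kW.

4596 kW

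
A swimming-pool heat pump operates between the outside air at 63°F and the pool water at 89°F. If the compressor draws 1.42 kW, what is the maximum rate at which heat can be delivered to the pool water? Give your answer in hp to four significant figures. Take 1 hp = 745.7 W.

In absolute terms T_C = 290.37 K and T_H = 304.82 K, so ΔT = 14.44 K.
COP_Carnot = T_H/ΔT = 304.82/14.44 = 21.10.
Q̇_max = COP_Carnot × Ẇ = 21.10 × 1.420 kW = 29.97 kW = 40.18 hp.

40.18 hp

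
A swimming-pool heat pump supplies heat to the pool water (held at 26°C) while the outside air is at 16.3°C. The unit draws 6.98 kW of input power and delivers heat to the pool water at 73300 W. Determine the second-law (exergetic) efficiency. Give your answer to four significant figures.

0.3405

Converting, Q̇_H = 73300 W = 73.30 kW, so COP_actual = Q̇_H/Ẇ = 73.30/6.980 = 10.50.
In absolute terms T_C = 289.45 K and T_H = 299.15 K, so ΔT = 9.700 K.
COP_Carnot = T_H/ΔT = 299.15/9.700 = 30.84.
η_II = COP_actual/COP_Carnot = 10.50/30.84 = 0.3405.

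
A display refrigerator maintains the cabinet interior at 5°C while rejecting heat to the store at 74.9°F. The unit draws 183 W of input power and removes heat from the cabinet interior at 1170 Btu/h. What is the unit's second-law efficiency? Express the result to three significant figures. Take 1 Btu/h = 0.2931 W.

0.127

Converting, Q̇_C = 1170 Btu/h = 342.9 W, so COP_actual = Q̇_C/Ẇ = 342.9/183.0 = 1.874.
In absolute terms T_C = 278.15 K and T_H = 296.98 K, so ΔT = 18.83 K.
COP_Carnot = T_C/ΔT = 278.15/18.83 = 14.77.
η_II = COP_actual/COP_Carnot = 1.874/14.77 = 0.1269.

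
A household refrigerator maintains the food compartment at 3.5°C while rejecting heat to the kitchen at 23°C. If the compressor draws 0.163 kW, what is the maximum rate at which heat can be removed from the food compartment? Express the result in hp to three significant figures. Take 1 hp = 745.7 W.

In absolute terms T_C = 276.65 K and T_H = 296.15 K, so ΔT = 19.50 K.
COP_Carnot = T_C/ΔT = 276.65/19.50 = 14.19.
Q̇_max = COP_Carnot × Ẇ = 14.19 × 0.1630 kW = 2.313 kW = 3.101 hp.

3.10 hp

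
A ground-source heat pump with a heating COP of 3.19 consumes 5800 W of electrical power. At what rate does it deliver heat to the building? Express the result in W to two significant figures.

Q̇_H = COP_HP × Ẇ = 3.19 × 5800 = 18500 W.

19000 W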